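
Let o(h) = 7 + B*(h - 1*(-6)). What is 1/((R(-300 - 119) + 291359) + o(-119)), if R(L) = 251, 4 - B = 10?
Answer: 1/292295 ≈ 3.4212e-6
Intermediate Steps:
B = -6 (B = 4 - 1*10 = 4 - 10 = -6)
o(h) = -29 - 6*h (o(h) = 7 - 6*(h - 1*(-6)) = 7 - 6*(h + 6) = 7 - 6*(6 + h) = 7 + (-36 - 6*h) = -29 - 6*h)
1/((R(-300 - 119) + 291359) + o(-119)) = 1/((251 + 291359) + (-29 - 6*(-119))) = 1/(291610 + (-29 + 714)) = 1/(291610 + 685) = 1/292295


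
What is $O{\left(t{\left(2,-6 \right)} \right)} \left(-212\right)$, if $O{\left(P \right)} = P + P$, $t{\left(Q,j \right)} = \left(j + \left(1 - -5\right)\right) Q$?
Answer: $0$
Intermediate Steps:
$t{\left(Q,j \right)} = Q \left(6 + j\right)$ ($t{\left(Q,j \right)} = \left(j + \left(1 + 5\right)\right) Q = \left(j + 6\right) Q = \left(6 + j\right) Q = Q \left(6 + j\right)$)
$O{\left(P \right)} = 2 P$
$O{\left(t{\left(2,-6 \right)} \right)} \left(-212\right) = 2 \cdot 2 \left(6 - 6\right) \left(-212\right) = 2 \cdot 2 \cdot 0 \left(-212\right) = 2 \cdot 0 \left(-212\right) = 0 \left(-212\right) = 0$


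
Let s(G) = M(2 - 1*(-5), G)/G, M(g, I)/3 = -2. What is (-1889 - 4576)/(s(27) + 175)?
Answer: -58185/1573 ≈ -36.990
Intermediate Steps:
M(g, I) = -6 (M(g, I) = 3*(-2) = -6)
s(G) = -6/G
(-1889 - 4576)/(s(27) + 175) = (-1889 - 4576)/(-6/27 + 175) = -6465/(-6*1/27 + 175) = -6465/(-2/9 + 175) = -6465/1573/9 = -6465*9/1573 = -58185/1573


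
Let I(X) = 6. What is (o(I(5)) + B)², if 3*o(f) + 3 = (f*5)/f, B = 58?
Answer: 30976/9 ≈ 3441.8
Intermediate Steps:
o(f) = ⅔ (o(f) = -1 + ((f*5)/f)/3 = -1 + ((5*f)/f)/3 = -1 + (⅓)*5 = -1 + 5/3 = ⅔)
(o(I(5)) + B)² = (⅔ + 58)² = (176/3)² = 30976/9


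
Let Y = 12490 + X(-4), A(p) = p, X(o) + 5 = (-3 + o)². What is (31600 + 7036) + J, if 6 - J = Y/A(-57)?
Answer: 738376/19 ≈ 38862.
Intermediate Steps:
X(o) = -5 + (-3 + o)²
Y = 12534 (Y = 12490 + (-5 + (-3 - 4)²) = 12490 + (-5 + (-7)²) = 12490 + (-5 + 49) = 12490 + 44 = 12534)
J = 4292/19 (J = 6 - 12534/(-57) = 6 - 12534*(-1)/57 = 6 - 1*(-4178/19) = 6 + 4178/19 = 4292/19 ≈ 225.89)
(31600 + 7036) + J = (31600 + 7036) + 4292/19 = 38636 + 4292/19 = 738376/19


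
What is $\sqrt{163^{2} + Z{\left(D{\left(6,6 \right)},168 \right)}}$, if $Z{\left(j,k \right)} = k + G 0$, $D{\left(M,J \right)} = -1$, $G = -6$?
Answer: $\sqrt{26737} \approx 163.51$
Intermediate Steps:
$Z{\left(j,k \right)} = k$ ($Z{\left(j,k \right)} = k - 0 = k + 0 = k$)
$\sqrt{163^{2} + Z{\left(D{\left(6,6 \right)},168 \right)}} = \sqrt{163^{2} + 168} = \sqrt{26569 + 168} = \sqrt{26737}$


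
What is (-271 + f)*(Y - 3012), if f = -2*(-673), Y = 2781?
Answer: -248325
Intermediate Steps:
f = 1346
(-271 + f)*(Y - 3012) = (-271 + 1346)*(2781 - 3012) = 1075*(-231) = -248325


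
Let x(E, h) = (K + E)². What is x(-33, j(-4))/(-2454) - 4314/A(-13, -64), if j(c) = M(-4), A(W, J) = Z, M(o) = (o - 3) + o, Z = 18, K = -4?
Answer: -589511/2454 ≈ -240.22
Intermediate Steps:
M(o) = -3 + 2*o (M(o) = (-3 + o) + o = -3 + 2*o)
A(W, J) = 18
j(c) = -11 (j(c) = -3 + 2*(-4) = -3 - 8 = -11)
x(E, h) = (-4 + E)²
x(-33, j(-4))/(-2454) - 4314/A(-13, -64) = (-4 - 33)²/(-2454) - 4314/18 = (-37)²*(-1/2454) - 4314*1/18 = 1369*(-1/2454) - 719/3 = -1369/2454 - 719/3 = -589511/2454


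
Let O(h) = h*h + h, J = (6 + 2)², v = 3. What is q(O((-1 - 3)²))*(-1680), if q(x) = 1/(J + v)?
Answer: -1680/67 ≈ -25.075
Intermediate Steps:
J = 64 (J = 8² = 64)
O(h) = h + h² (O(h) = h² + h = h + h²)
q(x) = 1/67 (q(x) = 1/(64 + 3) = 1/67)
q(O((-1 - 3)²))*(-1680) = (1/67)*(-1680) = -1680/67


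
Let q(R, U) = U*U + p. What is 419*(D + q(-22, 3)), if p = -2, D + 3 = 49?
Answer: 22207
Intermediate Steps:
D = 46 (D = -3 + 49 = 46)
q(R, U) = -2 + U² (q(R, U) = U*U - 2 = U² - 2 = -2 + U²)
419*(D + q(-22, 3)) = 419*(46 + (-2 + 3²)) = 419*(46 + (-2 + 9)) = 419*(46 + 7) = 419*53 = 22207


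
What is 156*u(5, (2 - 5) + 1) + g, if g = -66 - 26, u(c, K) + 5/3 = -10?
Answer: -1912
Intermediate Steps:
u(c, K) = -35/3 (u(c, K) = -5/3 - 10 = -35/3)
g = -92
156*u(5, (2 - 5) + 1) + g = 156*(-35/3) - 92 = -1820 - 92 = -1912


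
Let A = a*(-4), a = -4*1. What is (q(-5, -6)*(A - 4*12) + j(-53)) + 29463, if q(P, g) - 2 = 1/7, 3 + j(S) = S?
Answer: 205369/7 ≈ 29338.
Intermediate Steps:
a = -4
j(S) = -3 + S
q(P, g) = 15/7 (q(P, g) = 2 + 1/7 = 2 + ⅐ = 15/7)
A = 16 (A = -4*(-4) = 16)
(q(-5, -6)*(A - 4*12) + j(-53)) + 29463 = (15*(16 - 4*12)/7 + (-3 - 53)) + 29463 = (15*(16 - 48)/7 - 56) + 29463 = ((15/7)*(-32) - 56) + 29463 = (-480/7 - 56) + 29463 = -872/7 + 29463 = 205369/7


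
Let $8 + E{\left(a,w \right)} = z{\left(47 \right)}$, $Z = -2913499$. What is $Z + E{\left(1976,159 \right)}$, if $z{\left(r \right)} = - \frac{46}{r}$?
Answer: $- \frac{136934875}{47} \approx -2.9135 \cdot 10^{6}$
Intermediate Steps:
$E{\left(a,w \right)} = - \frac{422}{47}$ ($E{\left(a,w \right)} = -8 - \frac{46}{47} = - \frac{422}{47}$)
$Z + E{\left(1976,159 \right)} = -2913499 - \frac{422}{47} = - \frac{136934875}{47}$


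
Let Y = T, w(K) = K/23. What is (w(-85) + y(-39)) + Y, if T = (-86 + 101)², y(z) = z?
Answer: 4193/23 ≈ 182.30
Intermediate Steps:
w(K) = K/23 (w(K) = K*(1/23) = K/23)
T = 225 (T = 15² = 225)
Y = 225
(w(-85) + y(-39)) + Y = ((1/23)*(-85) - 39) + 225 = (-85/23 - 39) + 225 = -982/23 + 225 = 4193/23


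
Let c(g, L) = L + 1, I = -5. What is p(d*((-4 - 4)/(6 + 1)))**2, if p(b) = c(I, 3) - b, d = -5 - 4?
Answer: 1936/49 ≈ 39.510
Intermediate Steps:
c(g, L) = 1 + L
d = -9
p(b) = 4 - b (p(b) = (1 + 3) - b = 4 - b)
p(d*((-4 - 4)/(6 + 1)))**2 = (4 - (-9)*(-4 - 4)/(6 + 1))**2 = (4 - (-9)*(-8/7))**2 = (4 - (-9)*(-8*1/7))**2 = (4 - (-9)*(-8)/7)**2 = (4 - 1*72/7)**2 = (4 - 72/7)**2 = (-44/7)**2 = 1936/49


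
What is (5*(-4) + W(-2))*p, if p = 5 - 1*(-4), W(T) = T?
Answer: -198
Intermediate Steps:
p = 9 (p = 5 + 4 = 9)
(5*(-4) + W(-2))*p = (5*(-4) - 2)*9 = (-20 - 2)*9 = -22*9 = -198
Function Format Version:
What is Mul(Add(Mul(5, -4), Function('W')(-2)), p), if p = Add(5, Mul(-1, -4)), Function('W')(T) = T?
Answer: -198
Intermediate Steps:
p = 9 (p = Add(5, 4) = 9)
Mul(Add(Mul(5, -4), Function('W')(-2)), p) = Mul(Add(Mul(5, -4), -2), 9) = Mul(Add(-20, -2), 9) = Mul(-22, 9) = -198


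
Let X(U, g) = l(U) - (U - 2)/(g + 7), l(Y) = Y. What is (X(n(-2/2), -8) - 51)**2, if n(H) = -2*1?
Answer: 3249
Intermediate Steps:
n(H) = -2
X(U, g) = U - (-2 + U)/(7 + g) (X(U, g) = U - (U - 2)/(g + 7) = U - (-2 + U)/(7 + g))
(X(n(-2/2), -8) - 51)**2 = ((2 + 6*(-2) - 2*(-8))/(7 - 8) - 51)**2 = ((2 - 12 + 16)/(-1) - 51)**2 = (-1*6 - 51)**2 = (-6 - 51)**2 = (-57)**2 = 3249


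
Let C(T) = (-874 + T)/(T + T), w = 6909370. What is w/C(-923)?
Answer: 12754697020/1797 ≈ 7.0978e+6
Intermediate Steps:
C(T) = (-874 + T)/(2*T) (C(T) = (-874 + T)/((2*T)) = (-874 + T)*(1/(2*T)) = (-874 + T)/(2*T))
w/C(-923) = 6909370/(((½)*(-874 - 923)/(-923))) = 6909370/(((½)*(-1/923)*(-1797))) = 6909370/(1797/1846) = 6909370*(1846/1797) = 12754697020/1797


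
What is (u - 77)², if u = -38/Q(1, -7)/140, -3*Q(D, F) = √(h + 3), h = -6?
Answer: 29051017/4900 + 209*I*√3/5 ≈ 5928.8 + 72.4*I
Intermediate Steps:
Q(D, F) = -I*√3/3 (Q(D, F) = -√(-6 + 3)/3 = -I*√3/3)
u = -19*I*√3/70 (u = -38*I*√3/140 = -38*I*√3*(1/140) = -19*I*√3/70 ≈ -0.47013*I)
(u - 77)² = (-19*I*√3/70 - 77)² = (-77 - 19*I*√3/70)²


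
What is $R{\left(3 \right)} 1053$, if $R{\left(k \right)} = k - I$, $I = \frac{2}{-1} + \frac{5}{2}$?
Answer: $\frac{5265}{2} \approx 2632.5$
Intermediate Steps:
$I = \frac{1}{2}$ ($I = 2 \left(-1\right) + 5 \cdot \frac{1}{2} = -2 + \frac{5}{2} = \frac{1}{2} \approx 0.5$)
$R{\left(k \right)} = - \frac{1}{2} + k$ ($R{\left(k \right)} = k - \frac{1}{2} = - \frac{1}{2} + k$)
$R{\left(3 \right)} 1053 = \left(- \frac{1}{2} + 3\right) 1053 = \frac{5}{2} \cdot 1053 = \frac{5265}{2}$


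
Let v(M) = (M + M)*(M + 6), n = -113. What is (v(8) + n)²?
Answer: 12321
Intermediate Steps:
v(M) = 2*M*(6 + M) (v(M) = (2*M)*(6 + M) = 2*M*(6 + M))
(v(8) + n)² = (2*8*(6 + 8) - 113)² = (2*8*14 - 113)² = (224 - 113)² = 111² = 12321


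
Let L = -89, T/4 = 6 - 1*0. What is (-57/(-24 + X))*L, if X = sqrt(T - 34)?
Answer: -60876/293 - 5073*I*sqrt(10)/586 ≈ -207.77 - 27.376*I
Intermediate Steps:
T = 24 (T = 4*(6 - 1*0) = 4*(6 + 0) = 4*6 = 24)
X = I*sqrt(10) (X = sqrt(24 - 34) = sqrt(-10) = I*sqrt(10) ≈ 3.1623*I)
(-57/(-24 + X))*L = -57/(-24 + I*sqrt(10))*(-89) = 5073/(-24 + I*sqrt(10))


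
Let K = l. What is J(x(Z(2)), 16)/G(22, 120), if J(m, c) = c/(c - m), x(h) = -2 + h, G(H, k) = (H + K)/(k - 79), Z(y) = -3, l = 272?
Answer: 328/3087 ≈ 0.10625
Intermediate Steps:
K = 272
G(H, k) = (272 + H)/(-79 + k) (G(H, k) = (H + 272)/(k - 79) = (272 + H)/(-79 + k))
J(x(Z(2)), 16)/G(22, 120) = (16/(16 - (-2 - 3)))/(((272 + 22)/(-79 + 120))) = (16/(16 - 1*(-5)))/((294/41)) = (16/(16 + 5))/(((1/41)*294)) = (16/21)/(294/41) = (16*(1/21))*(41/294) = (16/21)*(41/294) = 328/3087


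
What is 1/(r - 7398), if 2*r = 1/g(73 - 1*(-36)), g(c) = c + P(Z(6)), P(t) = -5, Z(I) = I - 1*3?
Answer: -208/1538783 ≈ -0.00013517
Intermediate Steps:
Z(I) = -3 + I (Z(I) = I - 3 = -3 + I)
g(c) = -5 + c (g(c) = c - 5 = -5 + c)
r = 1/208 (r = 1/(2*(-5 + (73 - 1*(-36)))) = 1/(2*(-5 + (73 + 36))) = 1/(2*(-5 + 109)) = (½)/104 = (½)*(1/104) = 1/208 ≈ 0.0048077)
1/(r - 7398) = 1/(1/208 - 7398) = 1/(-1538783/208) = -208/1538783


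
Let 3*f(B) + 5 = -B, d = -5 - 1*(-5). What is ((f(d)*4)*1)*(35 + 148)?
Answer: -1220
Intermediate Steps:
d = 0 (d = -5 + 5 = 0)
f(B) = -5/3 - B/3 (f(B) = -5/3 + (-B)/3 = -5/3 - B/3)
((f(d)*4)*1)*(35 + 148) = (((-5/3 - ⅓*0)*4)*1)*(35 + 148) = (((-5/3 + 0)*4)*1)*183 = (-5/3*4*1)*183 = -20/3*1*183 = -20/3*183 = -1220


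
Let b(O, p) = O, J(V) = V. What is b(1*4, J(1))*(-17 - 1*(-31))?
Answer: 56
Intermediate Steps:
b(1*4, J(1))*(-17 - 1*(-31)) = (1*4)*(-17 - 1*(-31)) = 4*(-17 + 31) = 4*14 = 56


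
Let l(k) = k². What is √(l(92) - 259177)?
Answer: 3*I*√27857 ≈ 500.71*I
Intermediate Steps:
√(l(92) - 259177) = √(92² - 259177) = √(8464 - 259177) = √(-250713) = 3*I*√27857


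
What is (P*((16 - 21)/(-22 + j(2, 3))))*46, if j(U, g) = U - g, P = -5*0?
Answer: 0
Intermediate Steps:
P = 0
(P*((16 - 21)/(-22 + j(2, 3))))*46 = (0*((16 - 21)/(-22 + (2 - 1*3))))*46 = (0*(-5/(-22 + (2 - 3))))*46 = (0*(-5/(-22 - 1)))*46 = (0*(-5/(-23)))*46 = (0*(-5*(-1/23)))*46 = (0*(5/23))*46 = 0*46 = 0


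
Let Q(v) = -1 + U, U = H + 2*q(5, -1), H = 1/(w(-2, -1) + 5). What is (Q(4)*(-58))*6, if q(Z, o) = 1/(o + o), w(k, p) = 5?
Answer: 3306/5 ≈ 661.20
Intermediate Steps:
H = 1/10 (H = 1/(5 + 5) = 1/10 ≈ 0.10000)
q(Z, o) = 1/(2*o)
U = -9/10 (U = 1/10 + 2*((1/2)/(-1)) = 1/10 + 2*((1/2)*(-1)) = 1/10 + 2*(-1/2) = 1/10 - 1 = -9/10 ≈ -0.90000)
Q(v) = -19/10 (Q(v) = -1 - 9/10 = -19/10)
(Q(4)*(-58))*6 = -19/10*(-58)*6 = (551/5)*6 = 3306/5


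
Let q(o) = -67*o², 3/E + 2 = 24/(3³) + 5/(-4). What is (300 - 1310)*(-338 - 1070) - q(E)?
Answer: 10275309488/7225 ≈ 1.4222e+6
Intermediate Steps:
E = -108/85 (E = 3/(-2 + (24/(3³) + 5/(-4))) = 3/(-2 + (24/27 + 5*(-¼))) = 3/(-2 + (24*(1/27) - 5/4)) = 3/(-2 + (8/9 - 5/4)) = 3/(-2 - 13/36) = 3/(-85/36) = 3*(-36/85) = -108/85 ≈ -1.2706)
(300 - 1310)*(-338 - 1070) - q(E) = (300 - 1310)*(-338 - 1070) - (-67)*(-108/85)² = -1010*(-1408) - (-67)*11664/7225 = 1422080 - 1*(-781488/7225) = 1422080 + 781488/7225 = 10275309488/7225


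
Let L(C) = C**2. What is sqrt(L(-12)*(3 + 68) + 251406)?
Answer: 9*sqrt(3230) ≈ 511.50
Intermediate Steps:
sqrt(L(-12)*(3 + 68) + 251406) = sqrt((-12)**2*(3 + 68) + 251406) = sqrt(144*71 + 251406) = sqrt(10224 + 251406) = sqrt(261630) = 9*sqrt(3230)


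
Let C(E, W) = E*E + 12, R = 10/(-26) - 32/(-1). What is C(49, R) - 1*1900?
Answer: 513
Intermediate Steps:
R = 411/13 (R = 10*(-1/26) - 32*(-1) = -5/13 + 32 = 411/13 ≈ 31.615)
C(E, W) = 12 + E² (C(E, W) = E² + 12 = 12 + E²)
C(49, R) - 1*1900 = (12 + 49²) - 1*1900 = (12 + 2401) - 1900 = 2413 - 1900 = 513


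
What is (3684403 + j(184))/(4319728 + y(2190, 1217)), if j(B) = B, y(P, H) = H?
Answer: 3684587/4320945 ≈ 0.85273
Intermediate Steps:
(3684403 + j(184))/(4319728 + y(2190, 1217)) = (3684403 + 184)/(4319728 + 1217) = 3684587/4320945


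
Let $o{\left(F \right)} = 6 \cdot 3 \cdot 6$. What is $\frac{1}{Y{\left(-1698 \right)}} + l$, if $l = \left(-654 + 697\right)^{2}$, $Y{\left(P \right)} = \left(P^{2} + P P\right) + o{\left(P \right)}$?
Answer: $\frac{10662288085}{5766516} \approx 1849.0$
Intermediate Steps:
$o{\left(F \right)} = 108$ ($o{\left(F \right)} = 18 \cdot 6 = 108$)
$Y{\left(P \right)} = 108 + 2 P^{2}$ ($Y{\left(P \right)} = \left(P^{2} + P P\right) + 108 = \left(P^{2} + P^{2}\right) + 108 = 2 P^{2} + 108 = 108 + 2 P^{2}$)
$l = 1849$ ($l = 43^{2} = 1849$)
$\frac{1}{Y{\left(-1698 \right)}} + l = \frac{1}{108 + 2 \left(-1698\right)^{2}} + 1849 = \frac{1}{108 + 2 \cdot 2883204} + 1849 = \frac{1}{108 + 5766408} + 1849 = \frac{1}{5766516} + 1849 = \frac{10662288085}{5766516}$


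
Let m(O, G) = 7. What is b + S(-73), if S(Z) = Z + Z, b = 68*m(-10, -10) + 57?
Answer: 387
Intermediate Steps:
b = 533 (b = 68*7 + 57 = 476 + 57 = 533)
S(Z) = 2*Z
b + S(-73) = 533 + 2*(-73) = 533 - 146 = 387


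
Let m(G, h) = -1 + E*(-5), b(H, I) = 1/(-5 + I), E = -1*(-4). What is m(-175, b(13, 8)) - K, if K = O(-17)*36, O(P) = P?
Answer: 591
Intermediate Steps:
E = 4
m(G, h) = -21 (m(G, h) = -1 + 4*(-5) = -1 - 20 = -21)
K = -612 (K = -17*36 = -612)
m(-175, b(13, 8)) - K = -21 - 1*(-612) = -21 + 612 = 591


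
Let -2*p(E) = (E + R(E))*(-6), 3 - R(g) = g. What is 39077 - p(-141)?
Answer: 39068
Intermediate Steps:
R(g) = 3 - g
p(E) = 9 (p(E) = -(E + (3 - E))*(-6)/2 = -3*(-6)/2 = -½*(-18) = 9)
39077 - p(-141) = 39077 - 1*9 = 39077 - 9 = 39068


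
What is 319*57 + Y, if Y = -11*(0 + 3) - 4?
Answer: 18146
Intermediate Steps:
Y = -37 (Y = -11*3 - 4 = -33 - 4 = -37)
319*57 + Y = 319*57 - 37 = 18183 - 37 = 18146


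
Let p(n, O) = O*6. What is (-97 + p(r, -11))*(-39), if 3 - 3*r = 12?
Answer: 6357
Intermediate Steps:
r = -3 (r = 1 - ⅓*12 = 1 - 4 = -3)
p(n, O) = 6*O
(-97 + p(r, -11))*(-39) = (-97 + 6*(-11))*(-39) = (-97 - 66)*(-39) = -163*(-39) = 6357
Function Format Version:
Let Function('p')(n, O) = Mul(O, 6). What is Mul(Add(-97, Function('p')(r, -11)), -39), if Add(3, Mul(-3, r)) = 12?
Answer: 6357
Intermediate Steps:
r = -3 (r = Add(1, Mul(Rational(-1, 3), 12)) = Add(1, -4) = -3)
Function('p')(n, O) = Mul(6, O)
Mul(Add(-97, Function('p')(r, -11)), -39) = Mul(Add(-97, Mul(6, -11)), -39) = Mul(Add(-97, -66), -39) = Mul(-163, -39) = 6357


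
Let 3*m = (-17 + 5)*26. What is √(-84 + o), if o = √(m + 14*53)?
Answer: √(-84 + √638) ≈ 7.6643*I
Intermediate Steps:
m = -104 (m = ((-17 + 5)*26)/3 = (-12*26)/3 = (⅓)*(-312) = -104)
o = √638 (o = √(-104 + 14*53) = √(-104 + 742) = √638 ≈ 25.259)
√(-84 + o) = √(-84 + √638)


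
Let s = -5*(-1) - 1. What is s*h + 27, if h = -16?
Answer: -37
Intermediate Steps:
s = 4 (s = 5 - 1 = 4)
s*h + 27 = 4*(-16) + 27 = -64 + 27 = -37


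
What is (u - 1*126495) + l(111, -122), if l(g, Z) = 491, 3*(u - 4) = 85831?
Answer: -292169/3 ≈ -97390.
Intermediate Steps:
u = 85843/3 (u = 4 + (1/3)*85831 = 4 + 85831/3 = 85843/3 ≈ 28614.)
(u - 1*126495) + l(111, -122) = (85843/3 - 1*126495) + 491 = (85843/3 - 126495) + 491 = -293642/3 + 491 = -292169/3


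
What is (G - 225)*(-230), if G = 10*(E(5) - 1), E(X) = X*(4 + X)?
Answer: -49450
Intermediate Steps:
G = 440 (G = 10*(5*(4 + 5) - 1) = 10*(5*9 - 1) = 10*(45 - 1) = 10*44 = 440)
(G - 225)*(-230) = (440 - 225)*(-230) = 215*(-230) = -49450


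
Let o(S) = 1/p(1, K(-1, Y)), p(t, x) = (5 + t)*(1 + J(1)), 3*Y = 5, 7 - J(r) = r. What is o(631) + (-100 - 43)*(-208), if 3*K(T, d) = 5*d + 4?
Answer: 1249249/42 ≈ 29744.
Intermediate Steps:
J(r) = 7 - r
Y = 5/3 (Y = (⅓)*5 = 5/3 ≈ 1.6667)
K(T, d) = 4/3 + 5*d/3 (K(T, d) = (5*d + 4)/3 = (4 + 5*d)/3 = 4/3 + 5*d/3)
p(t, x) = 35 + 7*t (p(t, x) = (5 + t)*(1 + (7 - 1*1)) = (5 + t)*(1 + (7 - 1)) = (5 + t)*(1 + 6) = (5 + t)*7 = 35 + 7*t)
o(S) = 1/42 (o(S) = 1/(35 + 7*1) = 1/(35 + 7) = 1/42)
o(631) + (-100 - 43)*(-208) = 1/42 + (-100 - 43)*(-208) = 1/42 - 143*(-208) = 1/42 + 29744 = 1249249/42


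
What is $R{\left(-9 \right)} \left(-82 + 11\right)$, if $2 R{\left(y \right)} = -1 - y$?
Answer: $-284$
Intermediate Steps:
$R{\left(y \right)} = - \frac{1}{2} - \frac{y}{2}$ ($R{\left(y \right)} = \frac{-1 - y}{2} = - \frac{1}{2} - \frac{y}{2}$)
$R{\left(-9 \right)} \left(-82 + 11\right) = \left(- \frac{1}{2} - - \frac{9}{2}\right) \left(-82 + 11\right) = \left(- \frac{1}{2} + \frac{9}{2}\right) \left(-71\right) = 4 \left(-71\right) = -284$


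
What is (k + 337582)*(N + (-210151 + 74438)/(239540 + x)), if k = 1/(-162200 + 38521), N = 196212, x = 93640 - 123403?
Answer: 1718530522269417178947/25945009583 ≈ 6.6237e+10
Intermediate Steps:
x = -29763
k = -1/123679 (k = 1/(-123679) = -1/123679 ≈ -8.0855e-6)
(k + 337582)*(N + (-210151 + 74438)/(239540 + x)) = (-1/123679 + 337582)*(196212 + (-210151 + 74438)/(239540 - 29763)) = 41751804177*(196212 - 135713/209777)/123679 = (41751804177/123679)*(41160629011/209777) = 1718530522269417178947/25945009583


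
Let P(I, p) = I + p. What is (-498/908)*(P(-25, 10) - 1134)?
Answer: 286101/454 ≈ 630.18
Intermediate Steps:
(-498/908)*(P(-25, 10) - 1134) = (-498/908)*((-25 + 10) - 1134) = (-498*1/908)*(-15 - 1134) = -249/454*(-1149) = 286101/454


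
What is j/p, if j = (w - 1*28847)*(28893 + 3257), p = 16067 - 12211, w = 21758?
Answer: -113955675/1928 ≈ -59106.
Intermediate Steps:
p = 3856
j = -227911350 (j = (21758 - 1*28847)*(28893 + 3257) = (21758 - 28847)*32150 = -7089*32150 = -227911350)
j/p = -227911350/3856 = -227911350*1/3856 = -113955675/1928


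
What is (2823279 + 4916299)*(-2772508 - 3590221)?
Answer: -49244837388362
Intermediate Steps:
(2823279 + 4916299)*(-2772508 - 3590221) = 7739578*(-6362729) = -49244837388362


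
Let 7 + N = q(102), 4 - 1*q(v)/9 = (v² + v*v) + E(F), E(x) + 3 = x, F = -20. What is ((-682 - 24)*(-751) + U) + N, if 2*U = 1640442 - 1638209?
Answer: 688573/2 ≈ 3.4429e+5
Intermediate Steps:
E(x) = -3 + x
U = 2233/2 (U = (1640442 - 1638209)/2 = (½)*2233 = 2233/2 ≈ 1116.5)
q(v) = 243 - 18*v² (q(v) = 36 - 9*((v² + v*v) + (-3 - 20)) = 36 - 9*((v² + v²) - 23) = 36 - 9*(2*v² - 23) = 36 - 9*(-23 + 2*v²) = 36 + (207 - 18*v²) = 243 - 18*v²)
N = -187036 (N = -7 + (243 - 18*102²) = -7 + (243 - 18*10404) = -7 + (243 - 187272) = -7 - 187029 = -187036)
((-682 - 24)*(-751) + U) + N = ((-682 - 24)*(-751) + 2233/2) - 187036 = (-706*(-751) + 2233/2) - 187036 = (530206 + 2233/2) - 187036 = 1062645/2 - 187036 = 688573/2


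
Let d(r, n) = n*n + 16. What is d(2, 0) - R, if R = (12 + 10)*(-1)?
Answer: 38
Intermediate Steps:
d(r, n) = 16 + n² (d(r, n) = n² + 16 = 16 + n²)
R = -22 (R = 22*(-1) = -22)
d(2, 0) - R = (16 + 0²) - 1*(-22) = (16 + 0) + 22 = 16 + 22 = 38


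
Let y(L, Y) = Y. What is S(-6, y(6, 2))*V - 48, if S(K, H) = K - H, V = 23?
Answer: -232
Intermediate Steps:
S(-6, y(6, 2))*V - 48 = (-6 - 1*2)*23 - 48 = (-6 - 2)*23 - 48 = -8*23 - 48 = -184 - 48 = -232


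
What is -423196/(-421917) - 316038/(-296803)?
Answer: 258947647234/125226231351 ≈ 2.0678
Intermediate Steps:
-423196/(-421917) - 316038/(-296803) = -423196*(-1/421917) - 316038*(-1/296803) = 423196/421917 + 316038/296803 = 258947647234/125226231351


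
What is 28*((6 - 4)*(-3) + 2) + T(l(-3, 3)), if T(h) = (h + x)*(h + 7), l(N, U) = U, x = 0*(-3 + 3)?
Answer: -82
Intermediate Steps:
x = 0 (x = 0*0 = 0)
T(h) = h*(7 + h) (T(h) = (h + 0)*(h + 7) = h*(7 + h))
28*((6 - 4)*(-3) + 2) + T(l(-3, 3)) = 28*((6 - 4)*(-3) + 2) + 3*(7 + 3) = 28*(2*(-3) + 2) + 3*10 = 28*(-6 + 2) + 30 = 28*(-4) + 30 = -112 + 30 = -82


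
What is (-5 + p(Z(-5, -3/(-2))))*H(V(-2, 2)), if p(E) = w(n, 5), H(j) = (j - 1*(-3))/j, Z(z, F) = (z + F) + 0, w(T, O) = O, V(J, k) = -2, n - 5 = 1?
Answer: 0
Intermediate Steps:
n = 6 (n = 5 + 1 = 6)
Z(z, F) = F + z (Z(z, F) = (F + z) + 0 = F + z)
H(j) = (3 + j)/j (H(j) = (j + 3)/j = (3 + j)/j)
p(E) = 5
(-5 + p(Z(-5, -3/(-2))))*H(V(-2, 2)) = (-5 + 5)*((3 - 2)/(-2)) = 0*(-½*1) = 0*(-½) = 0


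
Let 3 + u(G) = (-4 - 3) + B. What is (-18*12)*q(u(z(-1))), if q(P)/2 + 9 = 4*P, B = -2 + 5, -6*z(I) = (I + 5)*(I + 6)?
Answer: 15984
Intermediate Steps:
z(I) = -(5 + I)*(6 + I)/6 (z(I) = -(I + 5)*(I + 6)/6 = -(5 + I)*(6 + I)/6)
B = 3
u(G) = -7 (u(G) = -3 + ((-4 - 3) + 3) = -3 + (-7 + 3) = -3 - 4 = -7)
q(P) = -18 + 8*P (q(P) = -18 + 2*(4*P) = -18 + 8*P)
(-18*12)*q(u(z(-1))) = (-18*12)*(-18 + 8*(-7)) = -216*(-18 - 56) = -216*(-74) = 15984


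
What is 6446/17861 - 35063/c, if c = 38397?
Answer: -378753181/685808817 ≈ -0.55227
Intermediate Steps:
6446/17861 - 35063/c = 6446/17861 - 35063/38397 = -378753181/685808817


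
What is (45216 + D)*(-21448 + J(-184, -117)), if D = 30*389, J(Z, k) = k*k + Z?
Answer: -451845498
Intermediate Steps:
J(Z, k) = Z + k² (J(Z, k) = k² + Z = Z + k²)
D = 11670
(45216 + D)*(-21448 + J(-184, -117)) = (45216 + 11670)*(-21448 + (-184 + (-117)²)) = 56886*(-21448 + (-184 + 13689)) = 56886*(-21448 + 13505) = 56886*(-7943) = -451845498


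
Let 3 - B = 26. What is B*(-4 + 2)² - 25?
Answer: -117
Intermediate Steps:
B = -23 (B = 3 - 1*26 = 3 - 26 = -23)
B*(-4 + 2)² - 25 = -23*(-4 + 2)² - 25 = -23*(-2)² - 25 = -23*4 - 25 = -92 - 25 = -117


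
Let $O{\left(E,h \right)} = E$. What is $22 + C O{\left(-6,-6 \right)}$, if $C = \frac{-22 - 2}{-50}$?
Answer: $\frac{478}{25} \approx 19.12$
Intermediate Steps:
$C = \frac{12}{25}$ ($C = \left(-22 - 2\right) \left(- \frac{1}{50}\right) = \left(-24\right) \left(- \frac{1}{50}\right) = \frac{12}{25} \approx 0.48$)
$22 + C O{\left(-6,-6 \right)} = 22 + \frac{12}{25} \left(-6\right) = 22 - \frac{72}{25} = \frac{478}{25}$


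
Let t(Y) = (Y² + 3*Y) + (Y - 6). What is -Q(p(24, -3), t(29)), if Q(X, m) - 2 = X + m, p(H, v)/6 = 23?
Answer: -1091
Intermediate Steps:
p(H, v) = 138 (p(H, v) = 6*23 = 138)
t(Y) = -6 + Y² + 4*Y (t(Y) = (Y² + 3*Y) + (-6 + Y) = -6 + Y² + 4*Y)
Q(X, m) = 2 + X + m (Q(X, m) = 2 + (X + m) = 2 + X + m)
-Q(p(24, -3), t(29)) = -(2 + 138 + (-6 + 29² + 4*29)) = -(2 + 138 + (-6 + 841 + 116)) = -(2 + 138 + 951) = -1*1091 = -1091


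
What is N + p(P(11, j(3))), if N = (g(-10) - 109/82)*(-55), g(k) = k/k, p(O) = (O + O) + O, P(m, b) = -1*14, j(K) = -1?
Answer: -1959/82 ≈ -23.890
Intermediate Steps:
P(m, b) = -14
p(O) = 3*O (p(O) = 2*O + O = 3*O)
g(k) = 1
N = 1485/82 (N = (1 - 109/82)*(-55) = -27/82*(-55) = 1485/82 ≈ 18.110)
N + p(P(11, j(3))) = 1485/82 + 3*(-14) = 1485/82 - 42 = -1959/82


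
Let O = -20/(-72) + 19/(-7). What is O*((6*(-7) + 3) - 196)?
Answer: 72145/126 ≈ 572.58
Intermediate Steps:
O = -307/126 (O = -20*(-1/72) + 19*(-1/7) = 5/18 - 19/7 = -307/126 ≈ -2.4365)
O*((6*(-7) + 3) - 196) = -307*((6*(-7) + 3) - 196)/126 = -307*((-42 + 3) - 196)/126 = -307*(-39 - 196)/126 = -307/126*(-235) = 72145/126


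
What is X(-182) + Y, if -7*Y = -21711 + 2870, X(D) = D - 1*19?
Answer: 17434/7 ≈ 2490.6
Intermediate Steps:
X(D) = -19 + D (X(D) = D - 19 = -19 + D)
Y = 18841/7 (Y = -(-21711 + 2870)/7 = -1/7*(-18841) = 18841/7 ≈ 2691.6)
X(-182) + Y = (-19 - 182) + 18841/7 = -201 + 18841/7 = 17434/7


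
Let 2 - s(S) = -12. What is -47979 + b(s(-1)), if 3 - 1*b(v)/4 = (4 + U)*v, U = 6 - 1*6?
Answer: -48191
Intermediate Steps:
U = 0 (U = 6 - 6 = 0)
s(S) = 14 (s(S) = 2 - 1*(-12) = 2 + 12 = 14)
b(v) = 12 - 16*v (b(v) = 12 - 4*(4 + 0)*v = 12 - 16*v)
-47979 + b(s(-1)) = -47979 + (12 - 16*14) = -47979 + (12 - 224) = -47979 - 212 = -48191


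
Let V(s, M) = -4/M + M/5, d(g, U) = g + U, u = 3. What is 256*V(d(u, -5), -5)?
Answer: -256/5 ≈ -51.200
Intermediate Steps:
d(g, U) = U + g
V(s, M) = -4/M + M/5 (V(s, M) = -4/M + M*(⅕) = -4/M + M/5)
256*V(d(u, -5), -5) = 256*(-4/(-5) + (⅕)*(-5)) = 256*(-4*(-⅕) - 1) = 256*(⅘ - 1) = 256*(-⅕) = -256/5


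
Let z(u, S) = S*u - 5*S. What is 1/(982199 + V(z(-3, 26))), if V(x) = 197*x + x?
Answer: 1/941015 ≈ 1.0627e-6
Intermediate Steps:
z(u, S) = -5*S + S*u
V(x) = 198*x
1/(982199 + V(z(-3, 26))) = 1/(982199 + 198*(26*(-5 - 3))) = 1/(982199 + 198*(26*(-8))) = 1/(982199 + 198*(-208)) = 1/(982199 - 41184) = 1/941015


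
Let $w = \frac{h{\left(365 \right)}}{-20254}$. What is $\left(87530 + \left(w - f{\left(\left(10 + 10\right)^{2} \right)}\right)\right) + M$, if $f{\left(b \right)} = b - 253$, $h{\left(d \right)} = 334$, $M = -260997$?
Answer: $- \frac{1758189145}{10127} \approx -1.7361 \cdot 10^{5}$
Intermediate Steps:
$w = - \frac{167}{10127}$ ($w = \frac{334}{-20254} = 334 \left(- \frac{1}{20254}\right) = - \frac{167}{10127} \approx -0.016491$)
$f{\left(b \right)} = -253 + b$
$\left(87530 + \left(w - f{\left(\left(10 + 10\right)^{2} \right)}\right)\right) + M = \left(87530 - \left(- \frac{2561964}{10127} + \left(10 + 10\right)^{2}\right)\right) - 260997 = \left(87530 - \frac{1488836}{10127}\right) - 260997 = \frac{884927474}{10127} - 260997 = - \frac{1758189145}{10127}$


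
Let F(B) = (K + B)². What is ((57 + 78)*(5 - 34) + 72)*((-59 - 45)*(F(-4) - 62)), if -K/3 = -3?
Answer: -14787864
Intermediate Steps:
K = 9 (K = -3*(-3) = 9)
F(B) = (9 + B)²
((57 + 78)*(5 - 34) + 72)*((-59 - 45)*(F(-4) - 62)) = ((57 + 78)*(5 - 34) + 72)*((-59 - 45)*((9 - 4)² - 62)) = (135*(-29) + 72)*(-104*(5² - 62)) = (-3915 + 72)*(-104*(25 - 62)) = -(-399672)*(-37) = -3843*3848 = -14787864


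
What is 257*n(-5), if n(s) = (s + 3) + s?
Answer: -1799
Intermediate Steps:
n(s) = 3 + 2*s (n(s) = (3 + s) + s = 3 + 2*s)
257*n(-5) = 257*(3 + 2*(-5)) = 257*(3 - 10) = 257*(-7) = -1799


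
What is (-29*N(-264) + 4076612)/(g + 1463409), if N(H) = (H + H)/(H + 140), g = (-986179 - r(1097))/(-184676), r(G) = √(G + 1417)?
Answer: 6307193312849847045199072/2264212717138746171184705 - 23337717389344*√2514/2264212717138746171184705 ≈ 2.7856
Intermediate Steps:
r(G) = √(1417 + G)
g = 986179/184676 + √2514/184676 (g = (-986179 - √(1417 + 1097))/(-184676) = (-986179 - √2514)*(-1/184676) = 986179/184676 + √2514/184676 ≈ 5.3403)
N(H) = 2*H/(140 + H) (N(H) = (2*H)/(140 + H) = 2*H/(140 + H))
(-29*N(-264) + 4076612)/(g + 1463409) = (-58*(-264)/(140 - 264) + 4076612)/((986179/184676 + √2514/184676) + 1463409) = (-58*(-264)/(-124) + 4076612)/(270257506663/184676 + √2514/184676) = (-58*(-264)*(-1)/124 + 4076612)/(270257506663/184676 + √2514/184676) = (-29*132/31 + 4076612)/(270257506663/184676 + √2514/184676) = (-3828/31 + 4076612)/(270257506663/184676 + √2514/184676) = 126371144/(31*(270257506663/184676 + √2514/184676))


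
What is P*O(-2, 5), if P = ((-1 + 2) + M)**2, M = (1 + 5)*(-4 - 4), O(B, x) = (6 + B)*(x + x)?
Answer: 88360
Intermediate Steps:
O(B, x) = 2*x*(6 + B) (O(B, x) = (6 + B)*(2*x) = 2*x*(6 + B))
M = -48 (M = 6*(-8) = -48)
P = 2209 (P = ((-1 + 2) - 48)**2 = (1 - 48)**2 = (-47)**2 = 2209)
P*O(-2, 5) = 2209*(2*5*(6 - 2)) = 2209*(2*5*4) = 2209*40 = 88360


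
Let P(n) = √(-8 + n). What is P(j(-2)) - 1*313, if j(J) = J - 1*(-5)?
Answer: -313 + I*√5 ≈ -313.0 + 2.2361*I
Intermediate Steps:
j(J) = 5 + J (j(J) = J + 5 = 5 + J)
P(j(-2)) - 1*313 = √(-8 + (5 - 2)) - 1*313 = √(-8 + 3) - 313 = √(-5) - 313 = I*√5 - 313 = -313 + I*√5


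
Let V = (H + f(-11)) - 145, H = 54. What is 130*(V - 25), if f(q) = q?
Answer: -16510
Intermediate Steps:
V = -102 (V = (54 - 11) - 145 = 43 - 145 = -102)
130*(V - 25) = 130*(-102 - 25) = 130*(-127) = -16510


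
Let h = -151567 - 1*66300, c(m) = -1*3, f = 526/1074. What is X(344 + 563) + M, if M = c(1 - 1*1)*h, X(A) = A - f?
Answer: 351470533/537 ≈ 6.5451e+5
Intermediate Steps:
f = 263/537 (f = 526*(1/1074) = 263/537 ≈ 0.48976)
c(m) = -3
X(A) = -263/537 + A (X(A) = A - 1*263/537 = A - 263/537 = -263/537 + A)
h = -217867 (h = -151567 - 66300 = -217867)
M = 653601 (M = -3*(-217867) = 653601)
X(344 + 563) + M = (-263/537 + (344 + 563)) + 653601 = (-263/537 + 907) + 653601 = 486796/537 + 653601 = 351470533/537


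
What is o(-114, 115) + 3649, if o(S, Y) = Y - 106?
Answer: 3658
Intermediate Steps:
o(S, Y) = -106 + Y
o(-114, 115) + 3649 = (-106 + 115) + 3649 = 9 + 3649 = 3658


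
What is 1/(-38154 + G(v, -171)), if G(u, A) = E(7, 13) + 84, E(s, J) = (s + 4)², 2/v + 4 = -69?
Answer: -1/37949 ≈ -2.6351e-5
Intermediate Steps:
v = -2/73 (v = 2/(-4 - 69) = 2/(-73) = 2*(-1/73) = -2/73 ≈ -0.027397)
E(s, J) = (4 + s)²
G(u, A) = 205 (G(u, A) = (4 + 7)² + 84 = 11² + 84 = 121 + 84 = 205)
1/(-38154 + G(v, -171)) = 1/(-38154 + 205) = 1/(-37949) = -1/37949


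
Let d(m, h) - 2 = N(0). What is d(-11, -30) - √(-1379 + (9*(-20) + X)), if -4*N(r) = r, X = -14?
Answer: 2 - 11*I*√13 ≈ 2.0 - 39.661*I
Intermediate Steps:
N(r) = -r/4
d(m, h) = 2 (d(m, h) = 2 - ¼*0 = 2 + 0 = 2)
d(-11, -30) - √(-1379 + (9*(-20) + X)) = 2 - √(-1379 + (9*(-20) - 14)) = 2 - √(-1379 + (-180 - 14)) = 2 - √(-1379 - 194) = 2 - √(-1573) = 2 - 11*I*√13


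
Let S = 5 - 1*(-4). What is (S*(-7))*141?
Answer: -8883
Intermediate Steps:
S = 9 (S = 5 + 4 = 9)
(S*(-7))*141 = (9*(-7))*141 = -63*141 = -8883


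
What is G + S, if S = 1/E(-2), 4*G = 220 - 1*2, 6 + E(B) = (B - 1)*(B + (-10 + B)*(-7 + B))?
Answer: 17657/324 ≈ 54.497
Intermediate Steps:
E(B) = -6 + (-1 + B)*(B + (-10 + B)*(-7 + B)) (E(B) = -6 + (B - 1)*(B + (-10 + B)*(-7 + B)) = -6 + (-1 + B)*(B + (-10 + B)*(-7 + B)))
G = 109/2 (G = (220 - 1*2)/4 = (220 - 2)/4 = (¼)*218 = 109/2 ≈ 54.500)
S = -1/324 (S = 1/(-76 + (-2)³ - 17*(-2)² + 86*(-2)) = 1/(-76 - 8 - 17*4 - 172) = 1/(-76 - 8 - 68 - 172) = 1/(-324) = -1/324 ≈ -0.0030864)
G + S = 109/2 - 1/324 = 17657/324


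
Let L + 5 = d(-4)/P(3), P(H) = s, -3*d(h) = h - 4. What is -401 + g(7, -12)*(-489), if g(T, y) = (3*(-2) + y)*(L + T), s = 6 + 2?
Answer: 20137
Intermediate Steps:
d(h) = 4/3 - h/3 (d(h) = -(h - 4)/3 = -(-4 + h)/3 = 4/3 - h/3)
s = 8
P(H) = 8
L = -14/3 (L = -5 + (4/3 - ⅓*(-4))/8 = -5 + (4/3 + 4/3)*(⅛) = -5 + (8/3)*(⅛) = -5 + ⅓ = -14/3 ≈ -4.6667)
g(T, y) = (-6 + y)*(-14/3 + T) (g(T, y) = (3*(-2) + y)*(-14/3 + T) = (-6 + y)*(-14/3 + T))
-401 + g(7, -12)*(-489) = -401 + (28 - 6*7 - 14/3*(-12) + 7*(-12))*(-489) = -401 + (28 - 42 + 56 - 84)*(-489) = -401 - 42*(-489) = -401 + 20538 = 20137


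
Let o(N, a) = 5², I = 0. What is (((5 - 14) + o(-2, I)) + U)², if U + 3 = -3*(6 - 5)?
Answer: 100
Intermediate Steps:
o(N, a) = 25
U = -6 (U = -3 - 3*(6 - 5) = -3 - 3*1 = -3 - 3 = -6)
(((5 - 14) + o(-2, I)) + U)² = (((5 - 14) + 25) - 6)² = ((-9 + 25) - 6)² = (16 - 6)² = 10² = 100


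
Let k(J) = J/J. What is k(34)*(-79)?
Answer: -79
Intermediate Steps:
k(J) = 1
k(34)*(-79) = 1*(-79) = -79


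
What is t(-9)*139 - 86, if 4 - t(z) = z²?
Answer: -10789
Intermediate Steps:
t(z) = 4 - z²
t(-9)*139 - 86 = (4 - 1*(-9)²)*139 - 86 = (4 - 1*81)*139 - 86 = (4 - 81)*139 - 86 = -77*139 - 86 = -10703 - 86 = -10789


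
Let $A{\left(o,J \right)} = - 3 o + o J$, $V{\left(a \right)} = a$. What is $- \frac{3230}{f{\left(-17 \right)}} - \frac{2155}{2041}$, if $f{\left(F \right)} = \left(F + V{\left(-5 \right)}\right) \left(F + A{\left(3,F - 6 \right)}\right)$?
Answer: $- \frac{58402}{22451} \approx -2.6013$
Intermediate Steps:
$A{\left(o,J \right)} = - 3 o + J o$
$f{\left(F \right)} = \left(-27 + 4 F\right) \left(-5 + F\right)$ ($f{\left(F \right)} = \left(F - 5\right) \left(F + 3 \left(-3 + \left(F - 6\right)\right)\right) = \left(-5 + F\right) \left(F + 3 \left(-3 + \left(F - 6\right)\right)\right) = \left(-5 + F\right) \left(F + 3 \left(-3 + \left(-6 + F\right)\right)\right) = \left(-5 + F\right) \left(F + 3 \left(-9 + F\right)\right) = \left(-5 + F\right) \left(F + \left(-27 + 3 F\right)\right) = \left(-5 + F\right) \left(-27 + 4 F\right) = \left(-27 + 4 F\right) \left(-5 + F\right)$)
$- \frac{3230}{f{\left(-17 \right)}} - \frac{2155}{2041} = - \frac{3230}{135 - -799 + 4 \left(-17\right)^{2}} - \frac{2155}{2041} = - \frac{3230}{135 + 799 + 4 \cdot 289} - \frac{2155}{2041} = - \frac{3230}{135 + 799 + 1156} - \frac{2155}{2041} = - \frac{3230}{2090} - \frac{2155}{2041} = \left(-3230\right) \frac{1}{2090} - \frac{2155}{2041} = - \frac{17}{11} - \frac{2155}{2041} = - \frac{58402}{22451}$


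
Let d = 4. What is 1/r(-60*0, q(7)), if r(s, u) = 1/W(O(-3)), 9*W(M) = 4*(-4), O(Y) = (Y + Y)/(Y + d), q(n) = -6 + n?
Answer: -16/9 ≈ -1.7778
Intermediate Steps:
O(Y) = 2*Y/(4 + Y) (O(Y) = (Y + Y)/(Y + 4) = (2*Y)/(4 + Y) = 2*Y/(4 + Y))
W(M) = -16/9 (W(M) = (4*(-4))/9 = (⅑)*(-16) = -16/9)
r(s, u) = -9/16 (r(s, u) = 1/(-16/9) = -9/16)
1/r(-60*0, q(7)) = 1/(-9/16) = -16/9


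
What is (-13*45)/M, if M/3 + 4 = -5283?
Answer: 195/5287 ≈ 0.036883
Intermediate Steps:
M = -15861 (M = -12 + 3*(-5283) = -12 - 15849 = -15861)
(-13*45)/M = -13*45/(-15861) = -585*(-1/15861) = 195/5287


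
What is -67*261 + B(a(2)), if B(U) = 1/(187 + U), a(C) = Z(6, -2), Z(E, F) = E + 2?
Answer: -3409964/195 ≈ -17487.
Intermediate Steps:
Z(E, F) = 2 + E
a(C) = 8 (a(C) = 2 + 6 = 8)
-67*261 + B(a(2)) = -67*261 + 1/(187 + 8) = -17487 + 1/195 = -3409964/195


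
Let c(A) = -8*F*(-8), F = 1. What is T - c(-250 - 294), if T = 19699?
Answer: 19635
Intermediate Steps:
c(A) = 64 (c(A) = -8*1*(-8) = -8*(-8) = 64)
T - c(-250 - 294) = 19699 - 1*64 = 19699 - 64 = 19635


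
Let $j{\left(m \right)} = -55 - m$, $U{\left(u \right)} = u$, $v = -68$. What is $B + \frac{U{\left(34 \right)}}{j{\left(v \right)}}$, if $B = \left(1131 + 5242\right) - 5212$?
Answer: $\frac{15127}{13} \approx 1163.6$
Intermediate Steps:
$B = 1161$ ($B = 6373 - 5212 = 1161$)
$B + \frac{U{\left(34 \right)}}{j{\left(v \right)}} = 1161 + \frac{34}{-55 - -68} = 1161 + \frac{34}{-55 + 68} = 1161 + \frac{34}{13} = \frac{15127}{13}$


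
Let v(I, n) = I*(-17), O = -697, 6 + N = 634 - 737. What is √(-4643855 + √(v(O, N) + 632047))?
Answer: √(-4643855 + 6*√17886) ≈ 2154.8*I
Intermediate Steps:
N = -109 (N = -6 + (634 - 737) = -6 - 103 = -109)
v(I, n) = -17*I
√(-4643855 + √(v(O, N) + 632047)) = √(-4643855 + √(-17*(-697) + 632047)) = √(-4643855 + √(11849 + 632047)) = √(-4643855 + √643896) = √(-4643855 + 6*√17886)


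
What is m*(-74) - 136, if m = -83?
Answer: 6006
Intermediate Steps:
m*(-74) - 136 = -83*(-74) - 136 = 6142 - 136 = 6006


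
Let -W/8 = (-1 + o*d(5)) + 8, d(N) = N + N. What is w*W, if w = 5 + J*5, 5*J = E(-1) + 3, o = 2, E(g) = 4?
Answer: -2592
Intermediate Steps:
d(N) = 2*N
J = 7/5 (J = (4 + 3)/5 = (⅕)*7 = 7/5 ≈ 1.4000)
W = -216 (W = -8*((-1 + 2*(2*5)) + 8) = -8*((-1 + 2*10) + 8) = -8*((-1 + 20) + 8) = -8*(19 + 8) = -8*27 = -216)
w = 12 (w = 5 + (7/5)*5 = 5 + 7 = 12)
w*W = 12*(-216) = -2592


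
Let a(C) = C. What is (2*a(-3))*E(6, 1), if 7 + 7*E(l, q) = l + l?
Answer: -30/7 ≈ -4.2857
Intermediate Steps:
E(l, q) = -1 + 2*l/7 (E(l, q) = -1 + (l + l)/7 = -1 + (2*l)/7 = -1 + 2*l/7)
(2*a(-3))*E(6, 1) = (2*(-3))*(-1 + (2/7)*6) = -6*(-1 + 12/7) = -6*5/7 = -30/7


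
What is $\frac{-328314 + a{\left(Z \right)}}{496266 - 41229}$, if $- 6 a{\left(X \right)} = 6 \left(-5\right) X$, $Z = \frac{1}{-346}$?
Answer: $- \frac{113596649}{157442802} \approx -0.72151$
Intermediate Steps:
$Z = - \frac{1}{346} \approx -0.0028902$
$a{\left(X \right)} = 5 X$ ($a{\left(X \right)} = - \frac{6 \left(-5\right) X}{6} = - \frac{\left(-30\right) X}{6} = 5 X$)
$\frac{-328314 + a{\left(Z \right)}}{496266 - 41229} = \frac{-328314 + 5 \left(- \frac{1}{346}\right)}{496266 - 41229} = \frac{-328314 - \frac{5}{346}}{455037} = \left(- \frac{113596649}{346}\right) \frac{1}{455037} = - \frac{113596649}{157442802}$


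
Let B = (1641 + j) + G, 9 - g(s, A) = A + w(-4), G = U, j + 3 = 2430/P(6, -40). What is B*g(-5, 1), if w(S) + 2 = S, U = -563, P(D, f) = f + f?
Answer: 58499/4 ≈ 14625.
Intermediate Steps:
P(D, f) = 2*f
j = -267/8 (j = -3 + 2430/((2*(-40))) = -3 + 2430/(-80) = -3 + 2430*(-1/80) = -3 - 243/8 = -267/8 ≈ -33.375)
G = -563
w(S) = -2 + S
g(s, A) = 15 - A (g(s, A) = 9 - (A + (-2 - 4)) = 9 - (A - 6) = 9 - (-6 + A) = 9 + (6 - A) = 15 - A)
B = 8357/8 (B = (1641 - 267/8) - 563 = 12861/8 - 563 = 8357/8 ≈ 1044.6)
B*g(-5, 1) = 8357*(15 - 1*1)/8 = 8357*(15 - 1)/8 = (8357/8)*14 = 58499/4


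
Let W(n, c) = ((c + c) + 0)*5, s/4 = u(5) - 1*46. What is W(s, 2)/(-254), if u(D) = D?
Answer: -10/127 ≈ -0.078740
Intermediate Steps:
s = -164 (s = 4*(5 - 1*46) = 4*(5 - 46) = 4*(-41) = -164)
W(n, c) = 10*c (W(n, c) = (2*c + 0)*5 = (2*c)*5 = 10*c)
W(s, 2)/(-254) = (10*2)/(-254) = 20*(-1/254) = -10/127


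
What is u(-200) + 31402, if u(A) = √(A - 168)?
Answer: 31402 + 4*I*√23 ≈ 31402.0 + 19.183*I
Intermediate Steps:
u(A) = √(-168 + A)
u(-200) + 31402 = √(-168 - 200) + 31402 = √(-368) + 31402 = 4*I*√23 + 31402 = 31402 + 4*I*√23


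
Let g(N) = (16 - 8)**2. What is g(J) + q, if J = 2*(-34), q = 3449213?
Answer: 3449277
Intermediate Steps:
J = -68
g(N) = 64 (g(N) = 8**2 = 64)
g(J) + q = 64 + 3449213 = 3449277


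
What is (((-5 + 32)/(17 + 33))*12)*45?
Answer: 1458/5 ≈ 291.60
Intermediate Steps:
(((-5 + 32)/(17 + 33))*12)*45 = ((27/50)*12)*45 = (162/25)*45 = 1458/5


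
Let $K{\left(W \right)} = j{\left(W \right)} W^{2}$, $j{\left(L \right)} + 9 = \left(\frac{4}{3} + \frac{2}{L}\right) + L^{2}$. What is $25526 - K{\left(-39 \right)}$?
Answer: $-2276176$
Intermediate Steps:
$j{\left(L \right)} = - \frac{23}{3} + L^{2} + \frac{2}{L}$ ($j{\left(L \right)} = -9 + \left(\left(\frac{4}{3} + \frac{2}{L}\right) + L^{2}\right) = -9 + \left(\frac{4}{3} + L^{2} + \frac{2}{L}\right) = - \frac{23}{3} + L^{2} + \frac{2}{L}$)
$K{\left(W \right)} = W^{2} \left(- \frac{23}{3} + W^{2} + \frac{2}{W}\right)$ ($K{\left(W \right)} = \left(- \frac{23}{3} + W^{2} + \frac{2}{W}\right) W^{2} = W^{2} \left(- \frac{23}{3} + W^{2} + \frac{2}{W}\right)$)
$25526 - K{\left(-39 \right)} = 25526 - \frac{1}{3} \left(-39\right) \left(6 - 39 \left(-23 + 3 \left(-39\right)^{2}\right)\right) = 25526 - \frac{1}{3} \left(-39\right) \left(6 - 39 \left(-23 + 3 \cdot 1521\right)\right) = 25526 - \frac{1}{3} \left(-39\right) \left(6 - 39 \left(-23 + 4563\right)\right) = 25526 - \frac{1}{3} \left(-39\right) \left(6 - 177060\right) = 25526 - \frac{1}{3} \left(-39\right) \left(-177054\right) = 25526 - 2301702 = -2276176$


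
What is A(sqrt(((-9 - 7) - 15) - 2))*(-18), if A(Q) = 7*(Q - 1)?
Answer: 126 - 126*I*sqrt(33) ≈ 126.0 - 723.81*I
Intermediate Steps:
A(Q) = -7 + 7*Q (A(Q) = 7*(-1 + Q) = -7 + 7*Q)
A(sqrt(((-9 - 7) - 15) - 2))*(-18) = (-7 + 7*sqrt(((-9 - 7) - 15) - 2))*(-18) = (-7 + 7*sqrt((-16 - 15) - 2))*(-18) = (-7 + 7*sqrt(-31 - 2))*(-18) = (-7 + 7*sqrt(-33))*(-18) = (-7 + 7*(I*sqrt(33)))*(-18) = (-7 + 7*I*sqrt(33))*(-18) = 126 - 126*I*sqrt(33)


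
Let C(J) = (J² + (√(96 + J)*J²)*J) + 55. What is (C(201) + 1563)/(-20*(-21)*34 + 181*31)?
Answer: 42019/19891 + 24361803*√33/19891 ≈ 7037.9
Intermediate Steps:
C(J) = 55 + J² + J³*√(96 + J) (C(J) = (J² + (J²*√(96 + J))*J) + 55 = (J² + J³*√(96 + J)) + 55 = 55 + J² + J³*√(96 + J))
(C(201) + 1563)/(-20*(-21)*34 + 181*31) = ((55 + 201² + 201³*√(96 + 201)) + 1563)/(-20*(-21)*34 + 181*31) = ((55 + 40401 + 8120601*√297) + 1563)/(420*34 + 5611) = ((55 + 40401 + 8120601*(3*√33)) + 1563)/(14280 + 5611) = ((55 + 40401 + 24361803*√33) + 1563)/19891 = ((40456 + 24361803*√33) + 1563)*(1/19891) = (42019 + 24361803*√33)*(1/19891) = 42019/19891 + 24361803*√33/19891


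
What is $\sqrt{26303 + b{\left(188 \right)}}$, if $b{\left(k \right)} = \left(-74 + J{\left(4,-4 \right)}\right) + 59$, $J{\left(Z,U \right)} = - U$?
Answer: $2 \sqrt{6573} \approx 162.15$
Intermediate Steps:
$b{\left(k \right)} = -11$ ($b{\left(k \right)} = \left(-74 - -4\right) + 59 = \left(-74 + 4\right) + 59 = -70 + 59 = -11$)
$\sqrt{26303 + b{\left(188 \right)}} = \sqrt{26303 - 11} = \sqrt{26292} = 2 \sqrt{6573}$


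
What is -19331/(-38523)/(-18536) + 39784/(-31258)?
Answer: -14204429952775/11160080124312 ≈ -1.2728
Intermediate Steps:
-19331/(-38523)/(-18536) + 39784/(-31258) = -19331*(-1/38523)*(-1/18536) + 39784*(-1/31258) = (19331/38523)*(-1/18536) - 19892/15629 = -19331/714062328 - 19892/15629 = -14204429952775/11160080124312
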